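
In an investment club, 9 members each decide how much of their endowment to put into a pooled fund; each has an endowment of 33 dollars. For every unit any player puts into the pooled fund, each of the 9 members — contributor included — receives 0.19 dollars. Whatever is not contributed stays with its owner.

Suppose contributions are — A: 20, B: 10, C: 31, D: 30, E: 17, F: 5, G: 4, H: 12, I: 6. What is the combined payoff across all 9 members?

392.85 dollars

Total contributed: 20 + 10 + 31 + 30 + 17 + 5 + 4 + 12 + 6 = 135; total kept: 9 × 33 − 135 = 162.
The pooled fund pays out 0.19 × 9 × 135 = 230.85 in aggregate.
Group total = 162 + 230.85 = 392.85.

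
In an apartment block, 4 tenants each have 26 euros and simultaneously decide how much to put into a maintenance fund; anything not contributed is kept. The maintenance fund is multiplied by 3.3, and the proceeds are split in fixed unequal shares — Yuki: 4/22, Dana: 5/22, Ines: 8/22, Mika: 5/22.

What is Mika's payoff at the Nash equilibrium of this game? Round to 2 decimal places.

A player with share s gets back 3.3·s per unit contributed, so full contribution is dominant for anyone with s > 1/3.3 = 0.3030 and zero contribution is dominant for anyone below.
Only Ines (8/22) clears that bar, contributing 26; the remaining 3 contribute 0. Total contributed: 26.
Mika keeps 26 and receives 3.3 × 26 × 5/22 = 19.50 from the maintenance fund, for a payoff of 45.50.

45.50 euros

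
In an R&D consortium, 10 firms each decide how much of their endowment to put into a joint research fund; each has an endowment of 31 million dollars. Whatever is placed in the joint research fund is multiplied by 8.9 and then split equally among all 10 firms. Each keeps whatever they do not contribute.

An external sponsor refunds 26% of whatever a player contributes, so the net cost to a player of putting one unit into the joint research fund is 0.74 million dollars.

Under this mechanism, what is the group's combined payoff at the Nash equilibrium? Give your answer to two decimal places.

2839.60 million dollars

With the mechanism, a contributed unit returns (8.9/10) / 0.74 = 1.2027 per unit of net cost to the contributor — now above 1 — so contributing fully is weakly dominant for every player.
At the Nash equilibrium everyone contributes 31. Group total payoff = 10 × (31 × 0.26 + 8.9 × 31) = 2839.60.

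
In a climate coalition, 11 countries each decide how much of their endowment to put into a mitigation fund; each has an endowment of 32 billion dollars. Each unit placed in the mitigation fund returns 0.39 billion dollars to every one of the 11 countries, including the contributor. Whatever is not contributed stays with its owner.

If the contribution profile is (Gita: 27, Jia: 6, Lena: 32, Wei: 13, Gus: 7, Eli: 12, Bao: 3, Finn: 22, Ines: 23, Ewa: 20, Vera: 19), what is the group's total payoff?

Total contributed: 27 + 6 + 32 + 13 + 7 + 12 + 3 + 22 + 23 + 20 + 19 = 184; total kept: 11 × 32 − 184 = 168.
The mitigation fund pays out 0.39 × 11 × 184 = 789.36 in aggregate.
Group total = 168 + 789.36 = 957.36.

957.36 billion dollars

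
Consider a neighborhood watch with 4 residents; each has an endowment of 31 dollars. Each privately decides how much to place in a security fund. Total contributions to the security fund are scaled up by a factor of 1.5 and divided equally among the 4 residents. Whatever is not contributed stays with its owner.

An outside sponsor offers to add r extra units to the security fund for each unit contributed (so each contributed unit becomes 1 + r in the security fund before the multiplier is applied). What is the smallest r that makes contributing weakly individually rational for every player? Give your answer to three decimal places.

1.667

With matching at rate r, one contributed unit becomes (1 + r) in the security fund and returns 1.5 × (1 + r) / 4 to the contributor.
Setting this equal to 1: 1 + r = 4/1.5 = 2.6667.
So the minimum matching rate is r = 2.6667 − 1 = 1.667.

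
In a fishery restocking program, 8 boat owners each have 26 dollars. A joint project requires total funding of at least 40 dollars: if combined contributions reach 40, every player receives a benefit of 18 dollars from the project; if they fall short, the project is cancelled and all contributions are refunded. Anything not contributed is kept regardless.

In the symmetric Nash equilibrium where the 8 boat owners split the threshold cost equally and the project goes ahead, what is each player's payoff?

Equal share of the threshold: 40/8 = 5.
At this profile no one gains by cutting their contribution: any cut drops the total below 40, the project is cancelled, contributions are refunded, and the deviator ends with 26, which is less than 26 − 5 + 18 = 39. Contributing more than 5 just wastes the excess. So contributing exactly 5 is a best response.
Each player's payoff: 26 − 5 + 18 = 39.

39 dollars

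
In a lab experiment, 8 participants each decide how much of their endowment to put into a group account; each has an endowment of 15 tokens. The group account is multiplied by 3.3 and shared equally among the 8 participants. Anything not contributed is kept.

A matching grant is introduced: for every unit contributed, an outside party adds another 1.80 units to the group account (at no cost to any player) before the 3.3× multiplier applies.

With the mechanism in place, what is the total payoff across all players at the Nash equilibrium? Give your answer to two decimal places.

1108.80 tokens

The effective private return per unit is now 3.3 × 2.80 / 8 = 1.1550 > 1, so every player's dominant strategy flips to full contribution.
At the Nash equilibrium everyone contributes 15. Group total payoff = 3.3 × 2.80 × 120 = 1108.80.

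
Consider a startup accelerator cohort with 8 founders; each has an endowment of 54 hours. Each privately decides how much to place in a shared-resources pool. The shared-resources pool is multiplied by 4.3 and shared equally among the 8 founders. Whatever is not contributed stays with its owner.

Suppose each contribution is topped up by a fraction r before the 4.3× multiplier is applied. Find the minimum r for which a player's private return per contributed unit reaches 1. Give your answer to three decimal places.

With matching at rate r, one contributed unit becomes (1 + r) in the shared-resources pool and returns 4.3 × (1 + r) / 8 to the contributor.
Setting this equal to 1: 1 + r = 8/4.3 = 1.8605.
So the minimum matching rate is r = 1.8605 − 1 = 0.860.

0.860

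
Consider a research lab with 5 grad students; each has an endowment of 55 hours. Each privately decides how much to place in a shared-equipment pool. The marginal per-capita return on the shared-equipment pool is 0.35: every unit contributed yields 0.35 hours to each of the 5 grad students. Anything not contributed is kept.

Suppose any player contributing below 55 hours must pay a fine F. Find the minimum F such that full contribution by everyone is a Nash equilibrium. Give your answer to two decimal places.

Given the others contribute fully, the best deviation is to contribute 0 (any partial contribution still incurs the fine and gives up units whose private return 0.35 is below 1).
Deviating from 55 to 0 saves 55 hours but forfeits the deviator's share of the drop in the shared-equipment pool: 0.35 × 55 = 19.25.
So the deviation gain is 55 − 19.25 = 35.75, and the fine must be at least 35.75 hours to wipe it out.

35.75 hours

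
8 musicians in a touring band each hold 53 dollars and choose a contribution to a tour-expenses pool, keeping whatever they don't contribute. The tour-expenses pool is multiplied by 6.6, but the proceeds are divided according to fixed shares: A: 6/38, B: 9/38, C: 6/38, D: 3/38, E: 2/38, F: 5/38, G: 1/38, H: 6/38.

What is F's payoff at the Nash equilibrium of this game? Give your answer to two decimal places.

Player j's private return per contributed unit is 6.6 × (j's share). Contributing is weakly dominant for j when that share is at least 1/6.6 = 0.1515, and contributing 0 is dominant otherwise.
The shares above 0.1515 belong to A, B, C and H, contributing 53 each; the remaining 4 contribute 0. Total contributed: 212.
F keeps 53 and receives 6.6 × 212 × 5/38 = 184.11 from the tour-expenses pool, for a payoff of 237.11.

237.11 dollars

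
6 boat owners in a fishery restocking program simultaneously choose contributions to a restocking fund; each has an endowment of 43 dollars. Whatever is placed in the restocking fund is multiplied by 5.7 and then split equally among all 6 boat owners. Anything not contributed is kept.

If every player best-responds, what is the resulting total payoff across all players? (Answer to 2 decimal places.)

258.00 dollars

Each contributed unit returns 5.7/6 = 0.9500 to its contributor — below 1 — so contributing 0 is dominant for every player. At the Nash equilibrium everyone keeps their 43, and the group total is 6 × 43 = 258.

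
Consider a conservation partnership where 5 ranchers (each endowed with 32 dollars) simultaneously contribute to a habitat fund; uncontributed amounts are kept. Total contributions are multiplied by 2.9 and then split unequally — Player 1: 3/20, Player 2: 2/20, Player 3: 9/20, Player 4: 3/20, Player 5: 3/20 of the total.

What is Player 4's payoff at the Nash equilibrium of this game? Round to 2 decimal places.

Player j's private return per contributed unit is 2.9 × (j's share). Contributing is weakly dominant for j when that share is at least 1/2.9 = 0.3448, and contributing 0 is dominant otherwise.
The only share above 0.3448 is Player 3's 9/20, contributing 32; the remaining 4 contribute 0. Total contributed: 32.
Player 4 keeps 32 and receives 2.9 × 32 × 3/20 = 13.92 from the habitat fund, for a payoff of 45.92.

45.92 dollars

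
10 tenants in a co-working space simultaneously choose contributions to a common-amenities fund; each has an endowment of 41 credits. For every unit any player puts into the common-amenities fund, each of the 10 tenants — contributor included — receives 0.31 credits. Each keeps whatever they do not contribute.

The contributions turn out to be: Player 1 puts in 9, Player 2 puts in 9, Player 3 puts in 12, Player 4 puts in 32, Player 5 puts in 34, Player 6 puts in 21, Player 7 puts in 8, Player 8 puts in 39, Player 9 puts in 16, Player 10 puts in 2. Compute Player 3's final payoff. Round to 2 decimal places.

85.42 credits

Total contributed: 9 + 9 + 12 + 32 + 34 + 21 + 8 + 39 + 16 + 2 = 182.
Each receives 0.31 × 182 = 56.42 from the common-amenities fund.
Player 3 keeps 41 − 12 = 29, so Player 3's payoff is 29 + 56.42 = 85.42.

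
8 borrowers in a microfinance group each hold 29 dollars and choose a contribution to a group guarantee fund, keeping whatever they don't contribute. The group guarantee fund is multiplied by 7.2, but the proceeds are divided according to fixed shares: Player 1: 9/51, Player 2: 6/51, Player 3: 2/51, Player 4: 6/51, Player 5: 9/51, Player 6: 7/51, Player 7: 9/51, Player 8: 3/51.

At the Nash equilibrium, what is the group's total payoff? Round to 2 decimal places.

Player j's private return per contributed unit is 7.2 × (j's share). Contributing is weakly dominant for j when that share is at least 1/7.2 = 0.1389, and contributing 0 is dominant otherwise.
Player 1, Player 5 and Player 7 are above the threshold, contributing 29 each; the remaining 5 contribute 0. Total contributed: 87.
The group guarantee fund pays out 7.2 × 87 = 626.40 in total (split across the unequal shares, but the aggregate is all that matters for the group sum).
The 5 free-riders keep 29 each, adding 145. Group total = 145 + 626.40 = 771.40.

771.40 dollars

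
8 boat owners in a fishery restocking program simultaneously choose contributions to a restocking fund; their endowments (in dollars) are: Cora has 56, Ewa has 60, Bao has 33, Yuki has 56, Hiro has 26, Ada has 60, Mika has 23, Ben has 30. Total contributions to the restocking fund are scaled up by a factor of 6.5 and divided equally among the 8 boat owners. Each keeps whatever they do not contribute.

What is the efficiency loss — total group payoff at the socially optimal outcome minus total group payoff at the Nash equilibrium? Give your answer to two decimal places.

The private return per contributed unit is 6.5/8 = 0.8125 < 1 for every player regardless of endowment, so the Nash equilibrium is zero contribution and the group total is Σ E_j = 56 + 60 + 33 + 56 + 26 + 60 + 23 + 30 = 344.
Each contributed unit returns 6.500 to the group, so the social optimum is full contribution by everyone: group total = 6.500 × 344 = 2236.00.
Efficiency loss = (6.500 − 1) × 344 = 1892.00.

1892.00 dollars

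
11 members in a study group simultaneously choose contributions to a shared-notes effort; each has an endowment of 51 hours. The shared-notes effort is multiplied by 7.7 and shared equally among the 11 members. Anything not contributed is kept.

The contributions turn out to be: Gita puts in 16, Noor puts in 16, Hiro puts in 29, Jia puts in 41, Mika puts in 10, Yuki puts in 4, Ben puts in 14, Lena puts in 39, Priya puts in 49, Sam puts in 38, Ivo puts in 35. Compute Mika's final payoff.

Total contributed: 16 + 16 + 29 + 41 + 10 + 4 + 14 + 39 + 49 + 38 + 35 = 291.
Each receives 7.7 × 291 / 11 = 203.70 from the shared-notes effort.
Mika keeps 51 − 10 = 41, so Mika's payoff is 41 + 203.70 = 244.70.

244.70 hours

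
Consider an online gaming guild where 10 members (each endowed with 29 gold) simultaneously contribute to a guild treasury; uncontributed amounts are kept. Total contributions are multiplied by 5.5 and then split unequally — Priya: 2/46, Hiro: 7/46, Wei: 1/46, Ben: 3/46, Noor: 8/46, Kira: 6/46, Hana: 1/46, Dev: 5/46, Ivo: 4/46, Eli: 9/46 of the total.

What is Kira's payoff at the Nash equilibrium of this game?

Each unit j contributes comes back to j as 5.5 × (j's share), so j prefers to contribute only if that share exceeds 1/5.5 = 0.1818; otherwise keeping the unit dominates.
Eli alone (share 9/46) is above the threshold, contributing 29; the remaining 9 contribute 0. Total contributed: 29.
Kira keeps 29 and receives 5.5 × 29 × 6/46 = 20.80 from the guild treasury, for a payoff of 49.80.

49.80 gold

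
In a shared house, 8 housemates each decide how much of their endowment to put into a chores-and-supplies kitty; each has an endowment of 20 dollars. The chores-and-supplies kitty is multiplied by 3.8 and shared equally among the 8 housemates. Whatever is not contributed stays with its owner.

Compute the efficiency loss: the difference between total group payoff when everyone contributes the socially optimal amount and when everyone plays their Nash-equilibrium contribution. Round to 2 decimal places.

Each contributed unit returns 3.8/8 = 0.4750 to its contributor — below 1 — so contributing 0 is dominant for every player. At the Nash equilibrium everyone keeps their 20, and the group total is 8 × 20 = 160.
Each contributed unit returns 3.800 to the group as a whole (0.4750 to each of 8 players), which exceeds 1, so the social optimum is full contribution: group total = 3.800 × 160 = 608.00.
Efficiency loss = 608.00 − 160 = 448.00.

448.00 dollars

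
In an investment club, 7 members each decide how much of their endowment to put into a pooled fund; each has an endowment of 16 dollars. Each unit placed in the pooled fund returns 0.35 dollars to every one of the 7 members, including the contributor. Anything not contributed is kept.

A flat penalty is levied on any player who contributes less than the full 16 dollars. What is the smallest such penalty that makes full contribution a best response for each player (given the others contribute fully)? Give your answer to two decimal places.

Given the others contribute fully, the best deviation is to contribute 0 (any partial contribution still incurs the fine and gives up units whose private return 0.35 is below 1).
Deviating from 16 to 0 saves 16 dollars but forfeits the deviator's share of the drop in the pooled fund: 0.35 × 16 = 5.60.
So the deviation gain is 16 − 5.60 = 10.40, and the fine must be at least 10.40 dollars to wipe it out.

10.40 dollars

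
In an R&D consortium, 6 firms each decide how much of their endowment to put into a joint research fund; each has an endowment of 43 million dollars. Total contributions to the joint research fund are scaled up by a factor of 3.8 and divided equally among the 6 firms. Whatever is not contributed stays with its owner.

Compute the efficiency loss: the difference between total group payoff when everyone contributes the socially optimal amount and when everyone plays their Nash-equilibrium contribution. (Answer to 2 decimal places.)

Each contributed unit returns 3.8/6 = 0.6333 to its contributor — below 1 — so contributing 0 is dominant for every player. At the Nash equilibrium everyone keeps their 43, and the group total is 6 × 43 = 258.
Each contributed unit returns 3.800 to the group as a whole (0.6333 to each of 6 players), which exceeds 1, so the social optimum is full contribution: group total = 3.800 × 258 = 980.40.
Efficiency loss = 980.40 − 258 = 722.40.

722.40 million dollars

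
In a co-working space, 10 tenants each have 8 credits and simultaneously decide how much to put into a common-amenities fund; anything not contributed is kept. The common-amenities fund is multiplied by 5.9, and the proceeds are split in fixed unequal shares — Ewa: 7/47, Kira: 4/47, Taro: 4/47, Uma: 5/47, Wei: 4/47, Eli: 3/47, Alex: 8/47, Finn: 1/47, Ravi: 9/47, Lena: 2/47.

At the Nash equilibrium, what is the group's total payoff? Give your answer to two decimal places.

158.40 credits

Each unit j contributes comes back to j as 5.9 × (j's share), so j prefers to contribute only if that share exceeds 1/5.9 = 0.1695; otherwise keeping the unit dominates.
Alex and Ravi clear that bar, contributing 8 each; the remaining 8 contribute 0. Total contributed: 16.
The common-amenities fund pays out 5.9 × 16 = 94.40 in total (split across the unequal shares, but the aggregate is all that matters for the group sum).
The 8 free-riders keep 8 each, adding 64. Group total = 64 + 94.40 = 158.40.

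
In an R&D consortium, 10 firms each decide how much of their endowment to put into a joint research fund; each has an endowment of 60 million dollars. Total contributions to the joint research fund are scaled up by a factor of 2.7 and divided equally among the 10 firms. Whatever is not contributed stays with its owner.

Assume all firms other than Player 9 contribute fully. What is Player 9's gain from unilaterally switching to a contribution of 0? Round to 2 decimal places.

Switching from a contribution of 60 to 0 lets Player 9 keep an extra 60 million dollars, but lowers the joint research fund by 60, which costs Player 9 their own share of that drop: 2.7/10 × 60 = 16.20.
Net gain = 60 − 16.20 = 43.80. The private return per contributed unit (0.2700) is below 1, so free-riding is indeed the best response regardless of what the others do.

43.80 million dollars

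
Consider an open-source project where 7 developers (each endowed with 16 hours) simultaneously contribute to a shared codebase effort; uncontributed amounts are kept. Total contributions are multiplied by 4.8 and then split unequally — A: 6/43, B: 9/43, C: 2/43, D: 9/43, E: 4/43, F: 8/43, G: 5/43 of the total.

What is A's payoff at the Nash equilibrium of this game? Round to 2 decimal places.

37.43 hours

Player j's private return per contributed unit is 4.8 × (j's share). Contributing is weakly dominant for j when that share is at least 1/4.8 = 0.2083, and contributing 0 is dominant otherwise.
The shares above 0.2083 belong to B and D, contributing 16 each; the remaining 5 contribute 0. Total contributed: 32.
A keeps 16 and receives 4.8 × 32 × 6/43 = 21.43 from the shared codebase effort, for a payoff of 37.43.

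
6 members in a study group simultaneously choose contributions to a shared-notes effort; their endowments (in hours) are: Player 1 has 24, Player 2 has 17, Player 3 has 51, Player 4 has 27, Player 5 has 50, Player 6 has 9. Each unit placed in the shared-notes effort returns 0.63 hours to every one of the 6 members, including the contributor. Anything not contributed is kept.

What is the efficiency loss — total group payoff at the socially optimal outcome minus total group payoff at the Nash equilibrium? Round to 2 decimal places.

494.84 hours

The private return per contributed unit is 0.63 < 1 for everyone, so the Nash equilibrium is zero contribution and the group total is Σ E_j = 24 + 17 + 51 + 27 + 50 + 9 = 178.
Each contributed unit returns 3.780 to the group, so the social optimum is full contribution by everyone: group total = 3.780 × 178 = 672.84.
Efficiency loss = (3.780 − 1) × 178 = 494.84.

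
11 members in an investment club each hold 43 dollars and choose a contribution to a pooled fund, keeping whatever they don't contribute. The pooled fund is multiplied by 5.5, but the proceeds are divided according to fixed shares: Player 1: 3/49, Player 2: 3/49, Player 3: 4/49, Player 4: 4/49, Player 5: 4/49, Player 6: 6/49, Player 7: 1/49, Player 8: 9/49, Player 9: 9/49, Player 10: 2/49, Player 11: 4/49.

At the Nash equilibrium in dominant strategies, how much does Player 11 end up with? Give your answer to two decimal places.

81.61 dollars

For player j, contributing a unit is worthwhile iff 5.5 × (j's share) ≥ 1, i.e. iff j's share is at least 0.1818.
Player 8 and Player 9 are above the threshold, contributing 43 each; the remaining 9 contribute 0. Total contributed: 86.
Player 11 keeps 43 and receives 5.5 × 86 × 4/49 = 38.61 from the pooled fund, for a payoff of 81.61.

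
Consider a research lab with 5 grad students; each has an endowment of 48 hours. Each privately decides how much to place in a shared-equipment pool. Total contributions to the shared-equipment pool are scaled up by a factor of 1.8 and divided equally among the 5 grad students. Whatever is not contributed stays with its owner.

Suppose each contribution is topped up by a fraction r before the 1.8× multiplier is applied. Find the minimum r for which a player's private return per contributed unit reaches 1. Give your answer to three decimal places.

With matching at rate r, one contributed unit becomes (1 + r) in the shared-equipment pool and returns 1.8 × (1 + r) / 5 to the contributor.
Setting this equal to 1: 1 + r = 5/1.8 = 2.7778.
So the minimum matching rate is r = 2.7778 − 1 = 1.778.

1.778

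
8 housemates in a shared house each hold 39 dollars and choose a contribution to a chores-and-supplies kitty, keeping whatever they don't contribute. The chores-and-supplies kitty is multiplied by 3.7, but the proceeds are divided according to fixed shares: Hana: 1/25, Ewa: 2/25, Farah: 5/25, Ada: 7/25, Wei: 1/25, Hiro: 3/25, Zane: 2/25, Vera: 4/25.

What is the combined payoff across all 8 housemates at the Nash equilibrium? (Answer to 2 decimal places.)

417.30 dollars

For player j, contributing a unit is worthwhile iff 3.7 × (j's share) ≥ 1, i.e. iff j's share is at least 0.2703.
Ada alone (share 7/25) is above the threshold, contributing 39; the remaining 7 contribute 0. Total contributed: 39.
The chores-and-supplies kitty pays out 3.7 × 39 = 144.30 in total (split across the unequal shares, but the aggregate is all that matters for the group sum).
The 7 free-riders keep 39 each, adding 273. Group total = 273 + 144.30 = 417.30.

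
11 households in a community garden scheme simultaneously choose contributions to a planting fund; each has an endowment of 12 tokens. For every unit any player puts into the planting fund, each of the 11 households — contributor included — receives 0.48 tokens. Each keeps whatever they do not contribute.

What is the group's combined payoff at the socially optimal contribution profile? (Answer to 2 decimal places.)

Each contributed unit returns 5.280 to the group as a whole (0.48 to each of 11 players), which exceeds 1, so the social optimum is full contribution: group total = 5.280 × 132 = 696.96.

696.96 tokens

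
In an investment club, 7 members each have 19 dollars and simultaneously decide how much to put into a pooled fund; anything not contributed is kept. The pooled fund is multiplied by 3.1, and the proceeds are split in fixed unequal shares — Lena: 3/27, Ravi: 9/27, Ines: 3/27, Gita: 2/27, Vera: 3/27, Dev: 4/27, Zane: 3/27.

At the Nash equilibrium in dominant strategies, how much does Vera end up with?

25.54 dollars

For player j, contributing a unit is worthwhile iff 3.1 × (j's share) ≥ 1, i.e. iff j's share is at least 0.3226.
Ravi alone (share 9/27) is above the threshold, contributing 19; the remaining 6 contribute 0. Total contributed: 19.
Vera keeps 19 and receives 3.1 × 19 × 3/27 = 6.54 from the pooled fund, for a payoff of 25.54.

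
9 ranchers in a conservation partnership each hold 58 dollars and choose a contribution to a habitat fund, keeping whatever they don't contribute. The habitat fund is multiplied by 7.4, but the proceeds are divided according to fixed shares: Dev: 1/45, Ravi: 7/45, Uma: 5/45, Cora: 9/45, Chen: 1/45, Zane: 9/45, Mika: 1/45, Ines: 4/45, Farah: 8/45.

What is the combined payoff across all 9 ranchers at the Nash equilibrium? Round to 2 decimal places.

For player j, contributing a unit is worthwhile iff 7.4 × (j's share) ≥ 1, i.e. iff j's share is at least 0.1351.
Ravi, Cora, Zane and Farah are above the threshold, contributing 58 each; the remaining 5 contribute 0. Total contributed: 232.
The habitat fund pays out 7.4 × 232 = 1716.80 in total (split across the unequal shares, but the aggregate is all that matters for the group sum).
The 5 free-riders keep 58 each, adding 290. Group total = 290 + 1716.80 = 2006.80.

2006.80 dollars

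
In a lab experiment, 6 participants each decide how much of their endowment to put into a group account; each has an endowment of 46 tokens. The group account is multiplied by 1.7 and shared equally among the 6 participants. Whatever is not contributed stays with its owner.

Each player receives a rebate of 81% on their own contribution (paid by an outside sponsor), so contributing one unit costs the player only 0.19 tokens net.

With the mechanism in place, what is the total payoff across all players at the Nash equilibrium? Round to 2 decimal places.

The effective private return per unit is now (1.7/6) / 0.19 = 1.4912 > 1, so every player's dominant strategy flips to full contribution.
So the Nash equilibrium is full contribution by all 6; the group earns 6 × (46 × 0.81 + 1.7 × 46) = 692.76.

692.76 tokens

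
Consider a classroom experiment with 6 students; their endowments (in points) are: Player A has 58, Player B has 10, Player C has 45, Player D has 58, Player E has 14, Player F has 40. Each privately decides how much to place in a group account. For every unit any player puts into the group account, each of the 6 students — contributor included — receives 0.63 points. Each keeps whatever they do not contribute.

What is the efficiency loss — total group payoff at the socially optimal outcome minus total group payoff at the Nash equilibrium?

The private return per contributed unit is 0.63 < 1 for everyone, so the Nash equilibrium is zero contribution and the group total is Σ E_j = 58 + 10 + 45 + 58 + 14 + 40 = 225.
Each contributed unit returns 3.780 to the group, so the social optimum is full contribution by everyone: group total = 3.780 × 225 = 850.50.
Efficiency loss = (3.780 − 1) × 225 = 625.50.

625.50 points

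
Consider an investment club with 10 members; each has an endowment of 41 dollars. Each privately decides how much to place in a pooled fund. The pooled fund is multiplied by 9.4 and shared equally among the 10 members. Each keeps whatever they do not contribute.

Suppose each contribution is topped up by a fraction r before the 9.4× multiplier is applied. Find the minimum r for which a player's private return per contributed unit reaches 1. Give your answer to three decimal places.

With matching at rate r, one contributed unit becomes (1 + r) in the pooled fund and returns 9.4 × (1 + r) / 10 to the contributor.
Setting this equal to 1: 1 + r = 10/9.4 = 1.0638.
So the minimum matching rate is r = 1.0638 − 1 = 0.064.

0.064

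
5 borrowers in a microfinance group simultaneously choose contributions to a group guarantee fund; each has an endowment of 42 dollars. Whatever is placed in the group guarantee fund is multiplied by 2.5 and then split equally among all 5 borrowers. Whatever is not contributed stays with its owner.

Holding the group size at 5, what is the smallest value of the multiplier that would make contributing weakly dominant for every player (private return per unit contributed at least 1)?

A contributed unit returns (multiplier)/5 to its contributor.
This reaches 1 exactly when the multiplier is 5.

5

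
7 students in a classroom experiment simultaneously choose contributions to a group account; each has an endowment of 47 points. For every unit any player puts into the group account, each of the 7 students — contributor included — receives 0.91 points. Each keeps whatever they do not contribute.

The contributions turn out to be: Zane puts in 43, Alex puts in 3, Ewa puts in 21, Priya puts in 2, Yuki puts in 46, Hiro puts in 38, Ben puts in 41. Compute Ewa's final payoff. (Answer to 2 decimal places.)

202.54 points

Total contributed: 43 + 3 + 21 + 2 + 46 + 38 + 41 = 194.
Each receives 0.91 × 194 = 176.54 from the group account.
Ewa keeps 47 − 21 = 26, so Ewa's payoff is 26 + 176.54 = 202.54.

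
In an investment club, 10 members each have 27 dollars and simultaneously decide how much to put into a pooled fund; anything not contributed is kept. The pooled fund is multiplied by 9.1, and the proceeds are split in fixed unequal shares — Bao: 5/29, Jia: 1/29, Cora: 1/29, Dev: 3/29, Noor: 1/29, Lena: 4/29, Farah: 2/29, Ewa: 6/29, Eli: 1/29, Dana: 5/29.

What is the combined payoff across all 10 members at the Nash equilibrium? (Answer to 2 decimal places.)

1144.80 dollars

A player with share s gets back 9.1·s per unit contributed, so full contribution is dominant for anyone with s > 1/9.1 = 0.1099 and zero contribution is dominant for anyone below.
Bao, Lena, Ewa and Dana are above the threshold, contributing 27 each; the remaining 6 contribute 0. Total contributed: 108.
The pooled fund pays out 9.1 × 108 = 982.80 in total (split across the unequal shares, but the aggregate is all that matters for the group sum).
The 6 free-riders keep 27 each, adding 162. Group total = 162 + 982.80 = 1144.80.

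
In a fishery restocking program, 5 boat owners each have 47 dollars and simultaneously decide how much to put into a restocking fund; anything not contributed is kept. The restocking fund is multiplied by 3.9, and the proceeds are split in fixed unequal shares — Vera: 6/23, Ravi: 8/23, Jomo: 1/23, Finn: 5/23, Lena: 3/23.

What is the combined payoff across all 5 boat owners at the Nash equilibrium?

For player j, contributing a unit is worthwhile iff 3.9 × (j's share) ≥ 1, i.e. iff j's share is at least 0.2564.
Vera and Ravi clear that bar, contributing 47 each; the remaining 3 contribute 0. Total contributed: 94.
The restocking fund pays out 3.9 × 94 = 366.60 in total (split across the unequal shares, but the aggregate is all that matters for the group sum).
The 3 free-riders keep 47 each, adding 141. Group total = 141 + 366.60 = 507.60.

507.60 dollars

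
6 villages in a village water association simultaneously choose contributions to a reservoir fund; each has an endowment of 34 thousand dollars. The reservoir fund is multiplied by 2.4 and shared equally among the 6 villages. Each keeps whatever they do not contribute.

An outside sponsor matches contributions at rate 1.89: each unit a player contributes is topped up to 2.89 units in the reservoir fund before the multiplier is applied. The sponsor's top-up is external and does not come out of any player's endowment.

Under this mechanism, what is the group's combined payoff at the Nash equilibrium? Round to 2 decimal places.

1414.94 thousand dollars

Under the mechanism each unit contributed yields 2.4 × 2.89 / 6 = 1.1560 back to its contributor per unit of net cost, which exceeds 1, making full contribution the dominant choice for everyone.
At the Nash equilibrium everyone contributes 34. Group total payoff = 2.4 × 2.89 × 204 = 1414.94.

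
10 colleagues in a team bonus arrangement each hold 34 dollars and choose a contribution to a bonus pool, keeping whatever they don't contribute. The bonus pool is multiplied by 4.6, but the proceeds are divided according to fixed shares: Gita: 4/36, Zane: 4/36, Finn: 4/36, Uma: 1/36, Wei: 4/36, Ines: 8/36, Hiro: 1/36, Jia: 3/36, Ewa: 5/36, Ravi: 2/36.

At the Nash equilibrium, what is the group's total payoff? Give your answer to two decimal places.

462.40 dollars

Player j's private return per contributed unit is 4.6 × (j's share). Contributing is weakly dominant for j when that share is at least 1/4.6 = 0.2174, and contributing 0 is dominant otherwise.
Ines alone (share 8/36) is above the threshold, contributing 34; the remaining 9 contribute 0. Total contributed: 34.
The bonus pool pays out 4.6 × 34 = 156.40 in total (split across the unequal shares, but the aggregate is all that matters for the group sum).
The 9 free-riders keep 34 each, adding 306. Group total = 306 + 156.40 = 462.40.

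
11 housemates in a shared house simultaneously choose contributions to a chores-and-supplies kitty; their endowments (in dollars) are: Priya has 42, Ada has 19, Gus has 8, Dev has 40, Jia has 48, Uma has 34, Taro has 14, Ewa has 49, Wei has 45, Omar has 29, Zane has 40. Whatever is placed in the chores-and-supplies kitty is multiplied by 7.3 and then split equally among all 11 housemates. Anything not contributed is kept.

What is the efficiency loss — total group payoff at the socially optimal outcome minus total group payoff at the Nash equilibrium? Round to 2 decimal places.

2318.40 dollars

The private return per contributed unit is 7.3/11 = 0.6636 < 1 for every player regardless of endowment, so the Nash equilibrium is zero contribution and the group total is Σ E_j = 42 + 19 + 8 + 40 + 48 + 34 + 14 + 49 + 45 + 29 + 40 = 368.
Each contributed unit returns 7.300 to the group, so the social optimum is full contribution by everyone: group total = 7.300 × 368 = 2686.40.
Efficiency loss = (7.300 − 1) × 368 = 2318.40.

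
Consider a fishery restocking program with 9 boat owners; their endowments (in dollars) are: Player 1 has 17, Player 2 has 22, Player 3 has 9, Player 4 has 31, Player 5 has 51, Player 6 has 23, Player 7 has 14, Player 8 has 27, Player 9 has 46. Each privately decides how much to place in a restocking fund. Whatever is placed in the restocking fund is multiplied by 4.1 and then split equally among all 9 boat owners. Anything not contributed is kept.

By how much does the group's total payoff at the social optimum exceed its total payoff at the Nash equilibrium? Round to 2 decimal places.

The private return per contributed unit is 4.1/9 = 0.4556 < 1 for every player regardless of endowment, so the Nash equilibrium is zero contribution and the group total is Σ E_j = 17 + 22 + 9 + 31 + 51 + 23 + 14 + 27 + 46 = 240.
Each contributed unit returns 4.100 to the group, so the social optimum is full contribution by everyone: group total = 4.100 × 240 = 984.00.
Efficiency loss = (4.100 − 1) × 240 = 744.00.

744.00 dollars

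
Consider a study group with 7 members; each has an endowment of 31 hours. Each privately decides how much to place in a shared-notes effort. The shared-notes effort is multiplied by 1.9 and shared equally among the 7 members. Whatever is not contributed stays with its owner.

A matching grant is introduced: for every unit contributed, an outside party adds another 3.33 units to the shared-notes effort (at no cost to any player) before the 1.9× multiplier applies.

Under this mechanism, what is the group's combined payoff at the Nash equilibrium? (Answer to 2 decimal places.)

1785.26 hours

The effective private return per unit is now 1.9 × 4.33 / 7 = 1.1753 > 1, so every player's dominant strategy flips to full contribution.
So the Nash equilibrium is full contribution by all 7; the group earns 1.9 × 4.33 × 217 = 1785.26.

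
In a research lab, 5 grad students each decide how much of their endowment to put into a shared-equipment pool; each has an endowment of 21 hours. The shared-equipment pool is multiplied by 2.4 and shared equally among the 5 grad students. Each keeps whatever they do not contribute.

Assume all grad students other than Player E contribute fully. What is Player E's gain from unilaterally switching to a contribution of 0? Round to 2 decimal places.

Switching from a contribution of 21 to 0 lets Player E keep an extra 21 hours, but lowers the shared-equipment pool by 21, which costs Player E their own share of that drop: 2.4/5 × 21 = 10.08.
Net gain = 21 − 10.08 = 10.92. The private return per contributed unit (0.4800) is below 1, so free-riding is indeed the best response regardless of what the others do.

10.92 hours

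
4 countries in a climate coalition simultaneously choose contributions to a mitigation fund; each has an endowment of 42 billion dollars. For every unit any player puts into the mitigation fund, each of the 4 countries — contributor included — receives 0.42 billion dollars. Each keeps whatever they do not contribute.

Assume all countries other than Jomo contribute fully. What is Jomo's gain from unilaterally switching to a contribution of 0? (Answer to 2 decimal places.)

24.36 billion dollars

Switching from a contribution of 42 to 0 lets Jomo keep an extra 42 billion dollars, but lowers the mitigation fund by 42, which costs Jomo their own share of that drop: 0.42 × 42 = 17.64.
Net gain = 42 − 17.64 = 24.36. The private return per contributed unit (0.42) is below 1, so free-riding is indeed the best response regardless of what the others do.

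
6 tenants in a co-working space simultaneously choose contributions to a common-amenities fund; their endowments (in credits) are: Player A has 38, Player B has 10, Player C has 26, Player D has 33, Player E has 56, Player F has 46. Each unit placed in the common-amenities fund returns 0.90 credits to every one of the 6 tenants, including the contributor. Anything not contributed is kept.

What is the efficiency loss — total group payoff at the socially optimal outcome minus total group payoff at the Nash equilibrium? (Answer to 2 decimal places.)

The private return per contributed unit is 0.90 < 1 for everyone, so the Nash equilibrium is zero contribution and the group total is Σ E_j = 38 + 10 + 26 + 33 + 56 + 46 = 209.
Each contributed unit returns 5.400 to the group, so the social optimum is full contribution by everyone: group total = 5.400 × 209 = 1128.60.
Efficiency loss = (5.400 − 1) × 209 = 919.60.

919.60 credits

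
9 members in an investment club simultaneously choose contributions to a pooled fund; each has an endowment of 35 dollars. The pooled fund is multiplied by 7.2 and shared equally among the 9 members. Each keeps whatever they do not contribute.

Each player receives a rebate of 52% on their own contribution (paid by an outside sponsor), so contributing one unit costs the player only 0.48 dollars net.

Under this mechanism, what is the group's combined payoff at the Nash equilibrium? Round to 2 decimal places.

2431.80 dollars

With the mechanism, a contributed unit returns (7.2/9) / 0.48 = 1.6667 per unit of net cost to the contributor — now above 1 — so contributing fully is weakly dominant for every player.
So the Nash equilibrium is full contribution by all 9; the group earns 9 × (35 × 0.52 + 7.2 × 35) = 2431.80.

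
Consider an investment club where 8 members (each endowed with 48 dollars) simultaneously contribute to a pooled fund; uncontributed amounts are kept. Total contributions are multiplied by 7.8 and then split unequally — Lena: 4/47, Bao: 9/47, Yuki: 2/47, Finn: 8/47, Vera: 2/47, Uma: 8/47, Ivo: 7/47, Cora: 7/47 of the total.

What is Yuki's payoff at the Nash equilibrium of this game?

127.66 dollars

A player with share s gets back 7.8·s per unit contributed, so full contribution is dominant for anyone with s > 1/7.8 = 0.1282 and zero contribution is dominant for anyone below.
Bao, Finn, Uma, Ivo and Cora are above the threshold, contributing 48 each; the remaining 3 contribute 0. Total contributed: 240.
Yuki keeps 48 and receives 7.8 × 240 × 2/47 = 79.66 from the pooled fund, for a payoff of 127.66.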